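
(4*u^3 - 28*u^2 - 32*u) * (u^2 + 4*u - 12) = 4*u^5 - 12*u^4 - 192*u^3 + 208*u^2 + 384*u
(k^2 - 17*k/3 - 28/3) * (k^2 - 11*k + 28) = k^4 - 50*k^3/3 + 81*k^2 - 56*k - 784/3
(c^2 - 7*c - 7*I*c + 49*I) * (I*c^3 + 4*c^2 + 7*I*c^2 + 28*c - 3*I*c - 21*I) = I*c^5 + 11*c^4 - 80*I*c^3 - 560*c^2 + 1519*I*c + 1029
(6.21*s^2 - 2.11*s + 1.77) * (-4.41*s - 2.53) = -27.3861*s^3 - 6.4062*s^2 - 2.4674*s - 4.4781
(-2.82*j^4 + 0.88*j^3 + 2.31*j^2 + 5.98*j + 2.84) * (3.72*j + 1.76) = -10.4904*j^5 - 1.6896*j^4 + 10.142*j^3 + 26.3112*j^2 + 21.0896*j + 4.9984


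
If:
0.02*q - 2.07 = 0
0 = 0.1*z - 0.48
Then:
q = 103.50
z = 4.80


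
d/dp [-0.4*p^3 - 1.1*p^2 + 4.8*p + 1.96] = -1.2*p^2 - 2.2*p + 4.8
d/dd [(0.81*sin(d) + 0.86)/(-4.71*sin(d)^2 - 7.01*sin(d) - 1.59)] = (3.8151*sin(d)^2 + 8.1012*sin(d) + 4.7407)*cos(d)/(22.1841*sin(d)^4 + 66.0342*sin(d)^3 + 64.1179*sin(d)^2 + 22.2918*sin(d) + 2.5281)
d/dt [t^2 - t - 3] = 2*t - 1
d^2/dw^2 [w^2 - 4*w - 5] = 2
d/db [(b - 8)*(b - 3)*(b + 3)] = 3*b^2 - 16*b - 9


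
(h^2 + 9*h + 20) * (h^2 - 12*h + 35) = h^4 - 3*h^3 - 53*h^2 + 75*h + 700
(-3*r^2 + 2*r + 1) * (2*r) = -6*r^3 + 4*r^2 + 2*r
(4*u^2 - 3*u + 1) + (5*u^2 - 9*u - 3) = 9*u^2 - 12*u - 2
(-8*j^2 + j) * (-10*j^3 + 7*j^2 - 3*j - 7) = 80*j^5 - 66*j^4 + 31*j^3 + 53*j^2 - 7*j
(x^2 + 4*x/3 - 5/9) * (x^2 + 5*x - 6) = x^4 + 19*x^3/3 + x^2/9 - 97*x/9 + 10/3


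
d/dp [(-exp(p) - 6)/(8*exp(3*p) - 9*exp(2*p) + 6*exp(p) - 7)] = (16*exp(3*p) + 135*exp(2*p) - 108*exp(p) + 43)*exp(p)/(64*exp(6*p) - 144*exp(5*p) + 177*exp(4*p) - 220*exp(3*p) + 162*exp(2*p) - 84*exp(p) + 49)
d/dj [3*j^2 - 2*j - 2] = 6*j - 2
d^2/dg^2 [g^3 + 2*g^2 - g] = 6*g + 4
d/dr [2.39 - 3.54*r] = -3.54000000000000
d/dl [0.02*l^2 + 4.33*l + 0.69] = 0.04*l + 4.33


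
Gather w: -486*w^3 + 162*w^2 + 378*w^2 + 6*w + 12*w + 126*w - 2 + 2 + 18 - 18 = -486*w^3 + 540*w^2 + 144*w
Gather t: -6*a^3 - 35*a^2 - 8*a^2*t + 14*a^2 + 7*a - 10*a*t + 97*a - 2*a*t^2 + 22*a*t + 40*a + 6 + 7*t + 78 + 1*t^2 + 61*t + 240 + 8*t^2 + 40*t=-6*a^3 - 21*a^2 + 144*a + t^2*(9 - 2*a) + t*(-8*a^2 + 12*a + 108) + 324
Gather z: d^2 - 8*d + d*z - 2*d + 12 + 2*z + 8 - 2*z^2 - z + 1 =d^2 - 10*d - 2*z^2 + z*(d + 1) + 21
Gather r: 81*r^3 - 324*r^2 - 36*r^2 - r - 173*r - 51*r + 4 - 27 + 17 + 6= 81*r^3 - 360*r^2 - 225*r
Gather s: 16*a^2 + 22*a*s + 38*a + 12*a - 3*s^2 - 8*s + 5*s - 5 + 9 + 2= 16*a^2 + 50*a - 3*s^2 + s*(22*a - 3) + 6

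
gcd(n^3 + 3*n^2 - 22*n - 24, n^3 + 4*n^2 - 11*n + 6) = n + 6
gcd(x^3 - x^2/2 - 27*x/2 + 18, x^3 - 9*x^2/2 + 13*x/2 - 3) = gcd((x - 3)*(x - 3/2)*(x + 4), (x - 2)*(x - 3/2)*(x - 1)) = x - 3/2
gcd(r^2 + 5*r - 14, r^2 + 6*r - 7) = r + 7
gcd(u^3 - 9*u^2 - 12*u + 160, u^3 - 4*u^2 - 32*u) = u^2 - 4*u - 32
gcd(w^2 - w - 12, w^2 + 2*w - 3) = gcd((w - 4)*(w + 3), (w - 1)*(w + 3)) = w + 3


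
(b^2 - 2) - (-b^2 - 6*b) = 2*b^2 + 6*b - 2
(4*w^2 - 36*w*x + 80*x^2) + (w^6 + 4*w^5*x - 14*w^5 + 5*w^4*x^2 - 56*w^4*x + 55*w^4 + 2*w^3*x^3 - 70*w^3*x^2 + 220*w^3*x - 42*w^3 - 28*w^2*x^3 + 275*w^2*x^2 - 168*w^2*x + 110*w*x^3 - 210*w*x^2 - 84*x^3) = w^6 + 4*w^5*x - 14*w^5 + 5*w^4*x^2 - 56*w^4*x + 55*w^4 + 2*w^3*x^3 - 70*w^3*x^2 + 220*w^3*x - 42*w^3 - 28*w^2*x^3 + 275*w^2*x^2 - 168*w^2*x + 4*w^2 + 110*w*x^3 - 210*w*x^2 - 36*w*x - 84*x^3 + 80*x^2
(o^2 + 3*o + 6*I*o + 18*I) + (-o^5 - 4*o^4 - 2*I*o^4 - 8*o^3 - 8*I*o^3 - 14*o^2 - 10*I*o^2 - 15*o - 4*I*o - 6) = -o^5 - 4*o^4 - 2*I*o^4 - 8*o^3 - 8*I*o^3 - 13*o^2 - 10*I*o^2 - 12*o + 2*I*o - 6 + 18*I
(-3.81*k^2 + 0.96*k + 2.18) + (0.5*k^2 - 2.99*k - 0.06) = -3.31*k^2 - 2.03*k + 2.12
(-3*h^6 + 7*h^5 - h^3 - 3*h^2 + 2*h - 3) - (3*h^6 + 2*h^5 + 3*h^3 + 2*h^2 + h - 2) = -6*h^6 + 5*h^5 - 4*h^3 - 5*h^2 + h - 1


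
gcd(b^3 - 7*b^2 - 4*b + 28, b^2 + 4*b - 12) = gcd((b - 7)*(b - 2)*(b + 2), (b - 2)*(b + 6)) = b - 2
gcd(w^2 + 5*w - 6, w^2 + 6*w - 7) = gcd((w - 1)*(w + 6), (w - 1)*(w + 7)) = w - 1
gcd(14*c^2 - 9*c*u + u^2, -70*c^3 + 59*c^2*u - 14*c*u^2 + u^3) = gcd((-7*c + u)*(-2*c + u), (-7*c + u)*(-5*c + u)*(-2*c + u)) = 14*c^2 - 9*c*u + u^2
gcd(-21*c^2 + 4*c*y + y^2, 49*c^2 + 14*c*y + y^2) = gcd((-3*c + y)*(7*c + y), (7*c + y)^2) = 7*c + y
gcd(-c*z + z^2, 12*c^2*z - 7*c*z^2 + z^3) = z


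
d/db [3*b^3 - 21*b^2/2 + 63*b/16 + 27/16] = 9*b^2 - 21*b + 63/16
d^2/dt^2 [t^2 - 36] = 2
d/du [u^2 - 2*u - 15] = 2*u - 2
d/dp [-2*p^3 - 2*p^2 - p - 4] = -6*p^2 - 4*p - 1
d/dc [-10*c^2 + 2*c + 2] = 2 - 20*c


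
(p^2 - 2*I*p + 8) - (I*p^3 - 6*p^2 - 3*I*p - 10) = -I*p^3 + 7*p^2 + I*p + 18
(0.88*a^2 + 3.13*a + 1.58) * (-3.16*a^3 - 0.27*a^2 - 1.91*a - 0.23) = -2.7808*a^5 - 10.1284*a^4 - 7.5187*a^3 - 6.6073*a^2 - 3.7377*a - 0.3634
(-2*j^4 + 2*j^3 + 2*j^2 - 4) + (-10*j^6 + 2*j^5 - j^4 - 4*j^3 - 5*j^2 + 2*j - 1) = -10*j^6 + 2*j^5 - 3*j^4 - 2*j^3 - 3*j^2 + 2*j - 5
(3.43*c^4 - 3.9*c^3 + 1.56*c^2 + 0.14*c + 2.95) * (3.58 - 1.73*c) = -5.9339*c^5 + 19.0264*c^4 - 16.6608*c^3 + 5.3426*c^2 - 4.6023*c + 10.561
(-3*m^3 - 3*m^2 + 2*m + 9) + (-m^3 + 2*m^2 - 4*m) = -4*m^3 - m^2 - 2*m + 9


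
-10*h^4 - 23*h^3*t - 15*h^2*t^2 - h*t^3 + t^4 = (-5*h + t)*(h + t)^2*(2*h + t)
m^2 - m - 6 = (m - 3)*(m + 2)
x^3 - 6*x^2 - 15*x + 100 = (x - 5)^2*(x + 4)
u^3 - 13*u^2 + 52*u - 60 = (u - 6)*(u - 5)*(u - 2)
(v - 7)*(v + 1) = v^2 - 6*v - 7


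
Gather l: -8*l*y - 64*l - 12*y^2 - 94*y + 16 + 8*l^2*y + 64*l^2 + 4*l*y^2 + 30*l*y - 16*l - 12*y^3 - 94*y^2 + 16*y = l^2*(8*y + 64) + l*(4*y^2 + 22*y - 80) - 12*y^3 - 106*y^2 - 78*y + 16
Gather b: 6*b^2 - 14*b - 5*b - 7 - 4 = 6*b^2 - 19*b - 11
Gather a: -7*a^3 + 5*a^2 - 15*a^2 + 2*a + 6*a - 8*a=-7*a^3 - 10*a^2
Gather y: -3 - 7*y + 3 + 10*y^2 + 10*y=10*y^2 + 3*y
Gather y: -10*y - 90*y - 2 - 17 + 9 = -100*y - 10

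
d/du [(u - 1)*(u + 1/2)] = 2*u - 1/2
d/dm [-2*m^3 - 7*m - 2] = -6*m^2 - 7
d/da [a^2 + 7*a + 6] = 2*a + 7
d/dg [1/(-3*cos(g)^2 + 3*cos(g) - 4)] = 3*(1 - 2*cos(g))*sin(g)/(3*cos(g)^2 - 3*cos(g) + 4)^2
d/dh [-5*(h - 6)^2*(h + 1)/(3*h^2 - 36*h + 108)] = -5/3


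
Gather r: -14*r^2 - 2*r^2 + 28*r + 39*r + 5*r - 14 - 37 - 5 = -16*r^2 + 72*r - 56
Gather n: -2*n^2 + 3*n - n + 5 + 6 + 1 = -2*n^2 + 2*n + 12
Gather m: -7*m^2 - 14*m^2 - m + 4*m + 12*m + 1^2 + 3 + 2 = -21*m^2 + 15*m + 6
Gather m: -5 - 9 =-14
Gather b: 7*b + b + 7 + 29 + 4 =8*b + 40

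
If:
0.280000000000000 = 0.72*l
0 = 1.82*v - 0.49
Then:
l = 0.39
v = 0.27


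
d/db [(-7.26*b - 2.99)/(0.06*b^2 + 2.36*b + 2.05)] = (0.4356*b^2 + 0.358799999999999*b - 7.8266)/(0.0036*b^4 + 0.2832*b^3 + 5.8156*b^2 + 9.676*b + 4.2025)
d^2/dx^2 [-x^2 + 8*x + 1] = -2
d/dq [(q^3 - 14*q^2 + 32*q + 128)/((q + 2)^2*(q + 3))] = (21*q^2 - 116*q - 416)/(q^4 + 10*q^3 + 37*q^2 + 60*q + 36)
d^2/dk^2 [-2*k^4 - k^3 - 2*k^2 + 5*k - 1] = -24*k^2 - 6*k - 4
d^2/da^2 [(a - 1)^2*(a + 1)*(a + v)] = 12*a^2 + 6*a*v - 6*a - 2*v - 2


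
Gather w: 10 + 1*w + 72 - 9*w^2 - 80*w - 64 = -9*w^2 - 79*w + 18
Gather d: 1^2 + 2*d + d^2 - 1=d^2 + 2*d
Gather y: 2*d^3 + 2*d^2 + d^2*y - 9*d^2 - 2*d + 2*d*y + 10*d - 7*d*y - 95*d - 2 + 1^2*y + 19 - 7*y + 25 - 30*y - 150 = 2*d^3 - 7*d^2 - 87*d + y*(d^2 - 5*d - 36) - 108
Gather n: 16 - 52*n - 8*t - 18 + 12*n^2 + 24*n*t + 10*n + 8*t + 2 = 12*n^2 + n*(24*t - 42)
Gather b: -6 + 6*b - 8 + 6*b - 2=12*b - 16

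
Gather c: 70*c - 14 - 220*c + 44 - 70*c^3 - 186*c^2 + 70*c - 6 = -70*c^3 - 186*c^2 - 80*c + 24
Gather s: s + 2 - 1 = s + 1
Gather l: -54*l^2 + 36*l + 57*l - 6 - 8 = -54*l^2 + 93*l - 14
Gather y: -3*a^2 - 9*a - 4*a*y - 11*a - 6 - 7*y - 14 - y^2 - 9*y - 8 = -3*a^2 - 20*a - y^2 + y*(-4*a - 16) - 28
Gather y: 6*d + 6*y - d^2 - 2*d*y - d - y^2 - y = -d^2 + 5*d - y^2 + y*(5 - 2*d)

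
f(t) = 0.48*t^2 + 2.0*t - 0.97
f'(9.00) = 10.64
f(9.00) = 55.91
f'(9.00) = 10.64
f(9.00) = 55.91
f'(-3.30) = -1.17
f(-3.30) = -2.34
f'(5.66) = 7.43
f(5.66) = 25.73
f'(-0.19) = 1.82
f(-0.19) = -1.33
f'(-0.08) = 1.92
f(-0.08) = -1.13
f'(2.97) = 4.85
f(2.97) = 9.20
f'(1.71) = 3.64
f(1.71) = 3.85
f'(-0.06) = 1.94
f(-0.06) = -1.09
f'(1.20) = 3.15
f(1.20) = 2.12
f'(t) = 0.96*t + 2.0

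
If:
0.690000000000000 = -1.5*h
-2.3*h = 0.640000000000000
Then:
No Solution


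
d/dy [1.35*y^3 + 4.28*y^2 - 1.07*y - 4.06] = 4.05*y^2 + 8.56*y - 1.07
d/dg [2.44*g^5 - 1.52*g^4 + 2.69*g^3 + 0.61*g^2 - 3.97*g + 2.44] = 12.2*g^4 - 6.08*g^3 + 8.07*g^2 + 1.22*g - 3.97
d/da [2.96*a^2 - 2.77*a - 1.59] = 5.92*a - 2.77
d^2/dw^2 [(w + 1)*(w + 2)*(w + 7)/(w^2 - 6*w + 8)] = 6*(37*w^3 - 114*w^2 - 204*w + 712)/(w^6 - 18*w^5 + 132*w^4 - 504*w^3 + 1056*w^2 - 1152*w + 512)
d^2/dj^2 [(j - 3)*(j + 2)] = 2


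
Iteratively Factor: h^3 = (h)*(h^2) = h^2*(h)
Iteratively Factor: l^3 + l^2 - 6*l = (l)*(l^2 + l - 6) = l*(l - 2)*(l + 3)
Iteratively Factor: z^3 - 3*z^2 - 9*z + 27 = (z - 3)*(z^2 - 9) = (z - 3)*(z + 3)*(z - 3)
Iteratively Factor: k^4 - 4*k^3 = (k)*(k^3 - 4*k^2) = k^2*(k^2 - 4*k) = k^3*(k - 4)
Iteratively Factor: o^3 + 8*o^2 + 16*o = (o + 4)*(o^2 + 4*o) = (o + 4)^2*(o)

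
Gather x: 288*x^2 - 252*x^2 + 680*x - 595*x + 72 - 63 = 36*x^2 + 85*x + 9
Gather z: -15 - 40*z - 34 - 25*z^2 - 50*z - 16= -25*z^2 - 90*z - 65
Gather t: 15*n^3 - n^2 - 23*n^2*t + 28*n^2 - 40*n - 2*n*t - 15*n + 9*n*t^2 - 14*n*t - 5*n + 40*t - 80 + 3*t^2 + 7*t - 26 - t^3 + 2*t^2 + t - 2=15*n^3 + 27*n^2 - 60*n - t^3 + t^2*(9*n + 5) + t*(-23*n^2 - 16*n + 48) - 108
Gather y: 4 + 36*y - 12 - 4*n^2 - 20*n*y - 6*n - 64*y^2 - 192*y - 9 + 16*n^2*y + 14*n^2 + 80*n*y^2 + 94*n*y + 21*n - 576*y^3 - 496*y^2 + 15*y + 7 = 10*n^2 + 15*n - 576*y^3 + y^2*(80*n - 560) + y*(16*n^2 + 74*n - 141) - 10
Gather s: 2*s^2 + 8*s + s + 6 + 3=2*s^2 + 9*s + 9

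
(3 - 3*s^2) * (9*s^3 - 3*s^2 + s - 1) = -27*s^5 + 9*s^4 + 24*s^3 - 6*s^2 + 3*s - 3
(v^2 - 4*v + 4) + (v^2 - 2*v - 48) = 2*v^2 - 6*v - 44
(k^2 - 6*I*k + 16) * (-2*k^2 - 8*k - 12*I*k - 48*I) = -2*k^4 - 8*k^3 - 104*k^2 - 416*k - 192*I*k - 768*I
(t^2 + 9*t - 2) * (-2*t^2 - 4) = -2*t^4 - 18*t^3 - 36*t + 8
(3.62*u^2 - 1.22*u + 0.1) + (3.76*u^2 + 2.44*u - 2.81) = 7.38*u^2 + 1.22*u - 2.71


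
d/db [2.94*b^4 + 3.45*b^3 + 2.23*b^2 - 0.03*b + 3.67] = 11.76*b^3 + 10.35*b^2 + 4.46*b - 0.03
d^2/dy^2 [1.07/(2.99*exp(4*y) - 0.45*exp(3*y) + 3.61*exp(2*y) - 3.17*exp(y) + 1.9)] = ((-51.1888*exp(3*y) + 4.3335*exp(2*y) - 15.4508*exp(y) + 3.3919)*(2.99*exp(4*y) - 0.45*exp(3*y) + 3.61*exp(2*y) - 3.17*exp(y) + 1.9) + 1.07*(11.96*exp(3*y) - 1.35*exp(2*y) + 7.22*exp(y) - 3.17)*(23.92*exp(3*y) - 2.7*exp(2*y) + 14.44*exp(y) - 6.34)*exp(y))*exp(y)/(2.99*exp(4*y) - 0.45*exp(3*y) + 3.61*exp(2*y) - 3.17*exp(y) + 1.9)^3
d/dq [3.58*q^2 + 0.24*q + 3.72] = 7.16*q + 0.24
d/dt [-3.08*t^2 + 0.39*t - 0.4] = 0.39 - 6.16*t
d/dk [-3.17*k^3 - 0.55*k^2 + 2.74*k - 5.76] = -9.51*k^2 - 1.1*k + 2.74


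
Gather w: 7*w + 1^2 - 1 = 7*w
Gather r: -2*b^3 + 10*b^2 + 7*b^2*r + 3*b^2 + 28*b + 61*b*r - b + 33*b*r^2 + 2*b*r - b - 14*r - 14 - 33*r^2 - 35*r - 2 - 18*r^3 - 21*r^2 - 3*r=-2*b^3 + 13*b^2 + 26*b - 18*r^3 + r^2*(33*b - 54) + r*(7*b^2 + 63*b - 52) - 16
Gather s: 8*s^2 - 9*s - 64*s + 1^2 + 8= 8*s^2 - 73*s + 9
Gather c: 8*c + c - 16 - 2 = 9*c - 18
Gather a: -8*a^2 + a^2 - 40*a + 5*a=-7*a^2 - 35*a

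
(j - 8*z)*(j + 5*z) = j^2 - 3*j*z - 40*z^2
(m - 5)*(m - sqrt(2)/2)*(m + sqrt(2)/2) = m^3 - 5*m^2 - m/2 + 5/2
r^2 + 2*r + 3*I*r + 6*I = (r + 2)*(r + 3*I)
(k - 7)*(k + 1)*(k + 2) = k^3 - 4*k^2 - 19*k - 14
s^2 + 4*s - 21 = (s - 3)*(s + 7)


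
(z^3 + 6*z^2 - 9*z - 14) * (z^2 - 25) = z^5 + 6*z^4 - 34*z^3 - 164*z^2 + 225*z + 350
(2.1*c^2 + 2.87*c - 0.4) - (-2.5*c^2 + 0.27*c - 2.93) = 4.6*c^2 + 2.6*c + 2.53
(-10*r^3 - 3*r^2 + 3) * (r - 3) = -10*r^4 + 27*r^3 + 9*r^2 + 3*r - 9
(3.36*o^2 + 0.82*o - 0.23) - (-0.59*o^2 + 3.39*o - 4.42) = 3.95*o^2 - 2.57*o + 4.19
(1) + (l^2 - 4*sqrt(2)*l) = l^2 - 4*sqrt(2)*l + 1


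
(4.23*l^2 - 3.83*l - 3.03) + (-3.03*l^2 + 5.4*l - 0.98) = 1.2*l^2 + 1.57*l - 4.01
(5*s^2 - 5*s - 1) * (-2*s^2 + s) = -10*s^4 + 15*s^3 - 3*s^2 - s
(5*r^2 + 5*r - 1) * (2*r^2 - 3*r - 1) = 10*r^4 - 5*r^3 - 22*r^2 - 2*r + 1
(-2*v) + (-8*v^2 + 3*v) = -8*v^2 + v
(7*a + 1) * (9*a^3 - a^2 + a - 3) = 63*a^4 + 2*a^3 + 6*a^2 - 20*a - 3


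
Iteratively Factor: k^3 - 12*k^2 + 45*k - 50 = (k - 5)*(k^2 - 7*k + 10) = (k - 5)*(k - 2)*(k - 5)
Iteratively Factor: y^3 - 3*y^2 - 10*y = (y + 2)*(y^2 - 5*y) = (y - 5)*(y + 2)*(y)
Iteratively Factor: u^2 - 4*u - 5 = (u - 5)*(u + 1)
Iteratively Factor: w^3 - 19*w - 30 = (w + 3)*(w^2 - 3*w - 10) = (w + 2)*(w + 3)*(w - 5)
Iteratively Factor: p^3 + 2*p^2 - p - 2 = (p + 2)*(p^2 - 1) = (p - 1)*(p + 2)*(p + 1)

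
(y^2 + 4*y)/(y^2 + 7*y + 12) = y/(y + 3)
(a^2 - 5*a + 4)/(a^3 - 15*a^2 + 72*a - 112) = (a - 1)/(a^2 - 11*a + 28)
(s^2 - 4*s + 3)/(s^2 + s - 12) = (s - 1)/(s + 4)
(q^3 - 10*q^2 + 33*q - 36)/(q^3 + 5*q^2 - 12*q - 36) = (q^2 - 7*q + 12)/(q^2 + 8*q + 12)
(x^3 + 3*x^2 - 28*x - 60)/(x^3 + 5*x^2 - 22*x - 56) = (x^2 + x - 30)/(x^2 + 3*x - 28)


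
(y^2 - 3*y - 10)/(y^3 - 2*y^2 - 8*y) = (y - 5)/(y*(y - 4))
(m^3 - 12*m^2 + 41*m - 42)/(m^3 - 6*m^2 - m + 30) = (m^2 - 9*m + 14)/(m^2 - 3*m - 10)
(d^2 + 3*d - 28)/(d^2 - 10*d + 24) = (d + 7)/(d - 6)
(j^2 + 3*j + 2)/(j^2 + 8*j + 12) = (j + 1)/(j + 6)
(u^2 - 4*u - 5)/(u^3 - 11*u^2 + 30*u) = (u + 1)/(u*(u - 6))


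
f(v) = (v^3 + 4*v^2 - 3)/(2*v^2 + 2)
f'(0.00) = 0.00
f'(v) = -4*v*(v^3 + 4*v^2 - 3)/(2*v^2 + 2)^2 + (3*v^2 + 8*v)/(2*v^2 + 2)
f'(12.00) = 0.51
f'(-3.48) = 0.39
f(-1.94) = 0.50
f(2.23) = 2.34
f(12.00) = 7.93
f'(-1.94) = -0.04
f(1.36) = 1.21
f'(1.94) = 1.16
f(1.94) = 2.03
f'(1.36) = 1.72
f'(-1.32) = -0.68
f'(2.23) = 0.99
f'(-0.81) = -1.63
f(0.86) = 0.17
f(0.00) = -1.50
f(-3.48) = 0.13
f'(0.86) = 2.45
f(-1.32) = 0.30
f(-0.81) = -0.27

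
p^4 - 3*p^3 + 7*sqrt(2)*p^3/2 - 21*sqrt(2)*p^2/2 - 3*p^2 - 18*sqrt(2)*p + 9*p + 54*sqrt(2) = (p - 3)*(p - 3*sqrt(2)/2)*(p + 2*sqrt(2))*(p + 3*sqrt(2))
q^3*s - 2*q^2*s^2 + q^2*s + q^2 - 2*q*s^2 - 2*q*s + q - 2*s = (q + 1)*(q - 2*s)*(q*s + 1)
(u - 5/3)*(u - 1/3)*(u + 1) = u^3 - u^2 - 13*u/9 + 5/9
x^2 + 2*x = x*(x + 2)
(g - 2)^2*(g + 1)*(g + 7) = g^4 + 4*g^3 - 21*g^2 + 4*g + 28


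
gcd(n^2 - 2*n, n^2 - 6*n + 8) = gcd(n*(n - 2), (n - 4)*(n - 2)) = n - 2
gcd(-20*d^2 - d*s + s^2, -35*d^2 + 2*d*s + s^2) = -5*d + s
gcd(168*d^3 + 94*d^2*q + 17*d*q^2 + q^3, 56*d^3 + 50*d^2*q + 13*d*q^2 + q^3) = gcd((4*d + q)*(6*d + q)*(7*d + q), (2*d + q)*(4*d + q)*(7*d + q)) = 28*d^2 + 11*d*q + q^2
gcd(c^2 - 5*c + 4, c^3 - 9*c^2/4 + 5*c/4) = c - 1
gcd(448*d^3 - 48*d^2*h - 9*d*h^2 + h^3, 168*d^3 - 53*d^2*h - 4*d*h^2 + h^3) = 56*d^2 + d*h - h^2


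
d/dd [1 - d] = -1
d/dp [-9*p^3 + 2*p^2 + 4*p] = -27*p^2 + 4*p + 4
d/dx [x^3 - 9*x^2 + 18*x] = 3*x^2 - 18*x + 18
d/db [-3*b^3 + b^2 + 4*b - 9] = -9*b^2 + 2*b + 4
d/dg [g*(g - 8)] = 2*g - 8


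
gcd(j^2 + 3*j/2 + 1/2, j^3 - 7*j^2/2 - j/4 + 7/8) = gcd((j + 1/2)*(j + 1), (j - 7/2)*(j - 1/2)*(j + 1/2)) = j + 1/2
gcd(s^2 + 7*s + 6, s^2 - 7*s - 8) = s + 1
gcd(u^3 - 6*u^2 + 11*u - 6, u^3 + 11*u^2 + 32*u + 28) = 1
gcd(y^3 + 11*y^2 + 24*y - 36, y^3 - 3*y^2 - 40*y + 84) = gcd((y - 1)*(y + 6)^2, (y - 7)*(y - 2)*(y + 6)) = y + 6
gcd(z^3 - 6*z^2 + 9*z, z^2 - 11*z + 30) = 1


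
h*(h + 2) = h^2 + 2*h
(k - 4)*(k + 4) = k^2 - 16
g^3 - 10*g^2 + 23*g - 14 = (g - 7)*(g - 2)*(g - 1)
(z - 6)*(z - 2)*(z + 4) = z^3 - 4*z^2 - 20*z + 48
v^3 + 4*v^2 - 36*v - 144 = (v - 6)*(v + 4)*(v + 6)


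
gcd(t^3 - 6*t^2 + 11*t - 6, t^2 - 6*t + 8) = t - 2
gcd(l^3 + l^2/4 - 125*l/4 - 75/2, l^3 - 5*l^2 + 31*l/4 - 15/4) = 1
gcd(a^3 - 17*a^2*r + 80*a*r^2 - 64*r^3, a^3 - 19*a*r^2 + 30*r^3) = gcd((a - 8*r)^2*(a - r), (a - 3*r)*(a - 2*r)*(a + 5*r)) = 1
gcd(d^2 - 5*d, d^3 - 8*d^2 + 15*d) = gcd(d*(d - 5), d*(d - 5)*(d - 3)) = d^2 - 5*d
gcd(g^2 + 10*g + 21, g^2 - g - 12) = g + 3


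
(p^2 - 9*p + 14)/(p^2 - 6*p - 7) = (p - 2)/(p + 1)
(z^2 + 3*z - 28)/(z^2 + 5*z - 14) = (z - 4)/(z - 2)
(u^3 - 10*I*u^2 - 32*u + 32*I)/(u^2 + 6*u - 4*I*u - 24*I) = (u^2 - 6*I*u - 8)/(u + 6)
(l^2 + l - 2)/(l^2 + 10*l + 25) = (l^2 + l - 2)/(l^2 + 10*l + 25)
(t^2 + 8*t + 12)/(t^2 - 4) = (t + 6)/(t - 2)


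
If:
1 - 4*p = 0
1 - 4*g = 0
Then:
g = 1/4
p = 1/4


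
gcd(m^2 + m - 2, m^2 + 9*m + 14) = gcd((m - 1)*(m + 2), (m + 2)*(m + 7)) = m + 2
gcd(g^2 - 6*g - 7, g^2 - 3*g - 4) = g + 1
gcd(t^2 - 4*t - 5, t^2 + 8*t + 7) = t + 1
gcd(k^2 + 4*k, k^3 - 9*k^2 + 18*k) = k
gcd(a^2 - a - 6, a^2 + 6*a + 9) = 1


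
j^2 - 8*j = j*(j - 8)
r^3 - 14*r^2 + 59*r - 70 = (r - 7)*(r - 5)*(r - 2)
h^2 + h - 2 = (h - 1)*(h + 2)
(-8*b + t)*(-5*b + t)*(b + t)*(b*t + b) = 40*b^4*t + 40*b^4 + 27*b^3*t^2 + 27*b^3*t - 12*b^2*t^3 - 12*b^2*t^2 + b*t^4 + b*t^3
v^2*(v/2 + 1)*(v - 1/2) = v^4/2 + 3*v^3/4 - v^2/2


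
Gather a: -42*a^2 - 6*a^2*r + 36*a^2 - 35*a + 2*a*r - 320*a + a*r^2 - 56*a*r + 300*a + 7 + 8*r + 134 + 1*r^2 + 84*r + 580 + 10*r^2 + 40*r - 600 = a^2*(-6*r - 6) + a*(r^2 - 54*r - 55) + 11*r^2 + 132*r + 121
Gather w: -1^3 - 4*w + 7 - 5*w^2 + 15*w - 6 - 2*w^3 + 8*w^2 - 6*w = -2*w^3 + 3*w^2 + 5*w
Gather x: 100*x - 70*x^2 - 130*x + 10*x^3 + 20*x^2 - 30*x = 10*x^3 - 50*x^2 - 60*x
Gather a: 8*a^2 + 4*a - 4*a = 8*a^2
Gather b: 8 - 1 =7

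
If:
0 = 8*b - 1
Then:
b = 1/8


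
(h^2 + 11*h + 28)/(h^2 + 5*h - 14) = (h + 4)/(h - 2)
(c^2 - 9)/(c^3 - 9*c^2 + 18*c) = (c + 3)/(c*(c - 6))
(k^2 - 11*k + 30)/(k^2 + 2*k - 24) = (k^2 - 11*k + 30)/(k^2 + 2*k - 24)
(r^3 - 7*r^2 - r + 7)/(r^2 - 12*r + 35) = (r^2 - 1)/(r - 5)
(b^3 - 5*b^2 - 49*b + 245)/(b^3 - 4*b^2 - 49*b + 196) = (b - 5)/(b - 4)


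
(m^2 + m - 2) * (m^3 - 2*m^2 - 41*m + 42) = m^5 - m^4 - 45*m^3 + 5*m^2 + 124*m - 84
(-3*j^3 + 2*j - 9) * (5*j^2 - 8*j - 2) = -15*j^5 + 24*j^4 + 16*j^3 - 61*j^2 + 68*j + 18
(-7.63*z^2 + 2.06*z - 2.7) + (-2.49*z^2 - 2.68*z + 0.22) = -10.12*z^2 - 0.62*z - 2.48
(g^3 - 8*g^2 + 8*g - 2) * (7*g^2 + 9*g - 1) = 7*g^5 - 47*g^4 - 17*g^3 + 66*g^2 - 26*g + 2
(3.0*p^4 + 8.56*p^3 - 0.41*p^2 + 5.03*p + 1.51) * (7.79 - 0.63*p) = -1.89*p^5 + 17.9772*p^4 + 66.9407*p^3 - 6.3628*p^2 + 38.2324*p + 11.7629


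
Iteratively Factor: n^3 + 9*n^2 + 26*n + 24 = (n + 3)*(n^2 + 6*n + 8) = (n + 2)*(n + 3)*(n + 4)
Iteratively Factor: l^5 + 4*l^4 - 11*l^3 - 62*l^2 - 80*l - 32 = (l + 4)*(l^4 - 11*l^2 - 18*l - 8) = (l + 1)*(l + 4)*(l^3 - l^2 - 10*l - 8) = (l + 1)*(l + 2)*(l + 4)*(l^2 - 3*l - 4) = (l + 1)^2*(l + 2)*(l + 4)*(l - 4)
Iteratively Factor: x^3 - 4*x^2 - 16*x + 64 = (x - 4)*(x^2 - 16) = (x - 4)^2*(x + 4)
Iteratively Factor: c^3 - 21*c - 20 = (c + 1)*(c^2 - c - 20) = (c + 1)*(c + 4)*(c - 5)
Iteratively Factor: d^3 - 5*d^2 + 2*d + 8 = (d - 4)*(d^2 - d - 2) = (d - 4)*(d - 2)*(d + 1)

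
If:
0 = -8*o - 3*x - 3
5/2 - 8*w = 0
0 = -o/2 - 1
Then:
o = -2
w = 5/16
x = 13/3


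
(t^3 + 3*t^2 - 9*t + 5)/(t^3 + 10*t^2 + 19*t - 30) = (t - 1)/(t + 6)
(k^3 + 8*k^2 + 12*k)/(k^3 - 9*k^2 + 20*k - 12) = k*(k^2 + 8*k + 12)/(k^3 - 9*k^2 + 20*k - 12)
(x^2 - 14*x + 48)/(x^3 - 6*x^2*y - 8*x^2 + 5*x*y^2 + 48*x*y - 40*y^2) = (x - 6)/(x^2 - 6*x*y + 5*y^2)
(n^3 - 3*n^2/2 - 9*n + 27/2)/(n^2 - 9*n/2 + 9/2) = n + 3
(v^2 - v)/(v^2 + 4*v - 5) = v/(v + 5)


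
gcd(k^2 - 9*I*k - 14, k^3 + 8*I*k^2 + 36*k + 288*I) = 1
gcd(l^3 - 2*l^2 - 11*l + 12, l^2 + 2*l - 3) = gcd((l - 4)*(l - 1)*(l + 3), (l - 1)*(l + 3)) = l^2 + 2*l - 3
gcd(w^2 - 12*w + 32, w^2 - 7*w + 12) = w - 4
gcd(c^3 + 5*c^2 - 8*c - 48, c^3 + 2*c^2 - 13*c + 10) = 1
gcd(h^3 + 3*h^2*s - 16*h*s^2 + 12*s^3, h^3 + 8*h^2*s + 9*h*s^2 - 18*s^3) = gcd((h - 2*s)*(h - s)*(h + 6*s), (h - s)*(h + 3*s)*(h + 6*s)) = -h^2 - 5*h*s + 6*s^2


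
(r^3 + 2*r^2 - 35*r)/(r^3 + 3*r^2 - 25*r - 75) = r*(r + 7)/(r^2 + 8*r + 15)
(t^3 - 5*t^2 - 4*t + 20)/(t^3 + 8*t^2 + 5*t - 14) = (t^2 - 7*t + 10)/(t^2 + 6*t - 7)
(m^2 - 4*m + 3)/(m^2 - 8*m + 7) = (m - 3)/(m - 7)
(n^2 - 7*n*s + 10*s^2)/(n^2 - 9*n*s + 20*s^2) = (-n + 2*s)/(-n + 4*s)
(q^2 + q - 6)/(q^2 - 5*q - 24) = (q - 2)/(q - 8)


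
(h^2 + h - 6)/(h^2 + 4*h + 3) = (h - 2)/(h + 1)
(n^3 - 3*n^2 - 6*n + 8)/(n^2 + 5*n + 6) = (n^2 - 5*n + 4)/(n + 3)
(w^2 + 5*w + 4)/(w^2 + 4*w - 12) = (w^2 + 5*w + 4)/(w^2 + 4*w - 12)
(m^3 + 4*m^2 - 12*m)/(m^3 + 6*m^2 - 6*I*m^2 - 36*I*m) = (m - 2)/(m - 6*I)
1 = 1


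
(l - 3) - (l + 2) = -5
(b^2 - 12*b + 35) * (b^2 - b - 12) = b^4 - 13*b^3 + 35*b^2 + 109*b - 420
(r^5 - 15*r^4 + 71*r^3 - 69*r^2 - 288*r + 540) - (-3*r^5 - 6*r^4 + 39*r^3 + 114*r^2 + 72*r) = 4*r^5 - 9*r^4 + 32*r^3 - 183*r^2 - 360*r + 540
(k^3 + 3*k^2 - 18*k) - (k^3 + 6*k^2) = -3*k^2 - 18*k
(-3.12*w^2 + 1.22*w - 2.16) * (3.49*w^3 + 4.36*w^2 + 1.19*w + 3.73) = -10.8888*w^5 - 9.3454*w^4 - 5.932*w^3 - 19.6034*w^2 + 1.9802*w - 8.0568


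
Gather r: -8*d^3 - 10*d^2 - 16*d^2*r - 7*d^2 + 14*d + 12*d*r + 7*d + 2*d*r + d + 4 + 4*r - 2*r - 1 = -8*d^3 - 17*d^2 + 22*d + r*(-16*d^2 + 14*d + 2) + 3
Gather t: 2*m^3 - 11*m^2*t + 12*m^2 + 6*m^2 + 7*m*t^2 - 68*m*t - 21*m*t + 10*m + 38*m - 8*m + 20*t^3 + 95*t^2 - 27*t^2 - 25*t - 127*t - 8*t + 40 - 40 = 2*m^3 + 18*m^2 + 40*m + 20*t^3 + t^2*(7*m + 68) + t*(-11*m^2 - 89*m - 160)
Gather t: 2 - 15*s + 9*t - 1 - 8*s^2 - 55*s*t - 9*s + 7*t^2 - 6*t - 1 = -8*s^2 - 24*s + 7*t^2 + t*(3 - 55*s)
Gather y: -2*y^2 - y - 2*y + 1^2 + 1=-2*y^2 - 3*y + 2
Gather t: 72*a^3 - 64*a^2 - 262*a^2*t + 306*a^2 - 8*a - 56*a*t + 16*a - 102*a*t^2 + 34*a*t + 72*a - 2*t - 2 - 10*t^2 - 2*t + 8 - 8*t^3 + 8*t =72*a^3 + 242*a^2 + 80*a - 8*t^3 + t^2*(-102*a - 10) + t*(-262*a^2 - 22*a + 4) + 6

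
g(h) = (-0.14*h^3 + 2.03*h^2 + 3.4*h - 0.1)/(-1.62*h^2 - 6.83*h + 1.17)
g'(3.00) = 0.01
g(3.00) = -0.73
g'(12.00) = 0.07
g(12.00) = -0.29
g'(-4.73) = -39.73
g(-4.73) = -15.91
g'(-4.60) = -101.01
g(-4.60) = -24.15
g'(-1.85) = -0.65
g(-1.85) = 0.17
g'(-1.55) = -0.50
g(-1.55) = 0.00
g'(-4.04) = -41.67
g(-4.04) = 12.29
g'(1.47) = -0.01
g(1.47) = -0.71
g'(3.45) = 0.01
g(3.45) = -0.72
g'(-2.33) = -1.06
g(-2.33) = 0.58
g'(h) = (3.24*h + 6.83)*(-0.14*h^3 + 2.03*h^2 + 3.4*h - 0.1)/(-1.62*h^2 - 6.83*h + 1.17)^2 + (-0.42*h^2 + 4.06*h + 3.4)/(-1.62*h^2 - 6.83*h + 1.17) = (0.2268*h^4 + 1.9124*h^3 - 8.8483*h^2 + 4.4262*h + 3.295)/(2.6244*h^4 + 22.1292*h^3 + 42.8581*h^2 - 15.9822*h + 1.3689)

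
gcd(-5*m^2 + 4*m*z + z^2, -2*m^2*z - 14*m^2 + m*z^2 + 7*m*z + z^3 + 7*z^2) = -m + z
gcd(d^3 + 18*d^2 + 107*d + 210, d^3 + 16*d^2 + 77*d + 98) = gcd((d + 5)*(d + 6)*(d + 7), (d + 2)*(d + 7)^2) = d + 7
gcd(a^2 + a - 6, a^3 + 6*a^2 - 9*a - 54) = a + 3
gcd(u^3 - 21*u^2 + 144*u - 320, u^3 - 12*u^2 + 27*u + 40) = u^2 - 13*u + 40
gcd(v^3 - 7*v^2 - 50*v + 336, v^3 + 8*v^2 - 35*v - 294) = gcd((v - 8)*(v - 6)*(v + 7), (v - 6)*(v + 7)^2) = v^2 + v - 42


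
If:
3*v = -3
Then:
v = -1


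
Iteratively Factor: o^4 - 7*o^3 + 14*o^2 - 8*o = (o)*(o^3 - 7*o^2 + 14*o - 8) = o*(o - 2)*(o^2 - 5*o + 4) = o*(o - 2)*(o - 1)*(o - 4)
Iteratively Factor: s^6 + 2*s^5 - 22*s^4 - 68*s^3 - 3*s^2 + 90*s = (s - 1)*(s^5 + 3*s^4 - 19*s^3 - 87*s^2 - 90*s) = (s - 1)*(s + 2)*(s^4 + s^3 - 21*s^2 - 45*s) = (s - 5)*(s - 1)*(s + 2)*(s^3 + 6*s^2 + 9*s) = (s - 5)*(s - 1)*(s + 2)*(s + 3)*(s^2 + 3*s) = s*(s - 5)*(s - 1)*(s + 2)*(s + 3)*(s + 3)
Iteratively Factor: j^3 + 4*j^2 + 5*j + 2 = (j + 2)*(j^2 + 2*j + 1) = (j + 1)*(j + 2)*(j + 1)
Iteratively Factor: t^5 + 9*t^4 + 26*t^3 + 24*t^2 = (t + 2)*(t^4 + 7*t^3 + 12*t^2) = t*(t + 2)*(t^3 + 7*t^2 + 12*t) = t^2*(t + 2)*(t^2 + 7*t + 12) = t^2*(t + 2)*(t + 4)*(t + 3)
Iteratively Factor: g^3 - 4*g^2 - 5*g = (g)*(g^2 - 4*g - 5) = g*(g - 5)*(g + 1)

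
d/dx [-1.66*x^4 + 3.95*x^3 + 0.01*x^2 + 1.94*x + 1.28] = -6.64*x^3 + 11.85*x^2 + 0.02*x + 1.94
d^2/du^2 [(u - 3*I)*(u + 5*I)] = 2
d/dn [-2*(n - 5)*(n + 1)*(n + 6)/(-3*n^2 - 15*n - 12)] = 2*(n^2 + 8*n + 34)/(3*(n^2 + 8*n + 16))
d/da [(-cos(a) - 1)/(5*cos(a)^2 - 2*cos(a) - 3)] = (5*sin(a)^2 - 10*cos(a) - 6)*sin(a)/(-5*cos(a)^2 + 2*cos(a) + 3)^2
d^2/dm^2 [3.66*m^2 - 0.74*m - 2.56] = 7.32000000000000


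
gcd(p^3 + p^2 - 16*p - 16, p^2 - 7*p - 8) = p + 1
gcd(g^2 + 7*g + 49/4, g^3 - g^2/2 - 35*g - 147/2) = g + 7/2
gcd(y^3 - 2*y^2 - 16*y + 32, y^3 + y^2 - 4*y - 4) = y - 2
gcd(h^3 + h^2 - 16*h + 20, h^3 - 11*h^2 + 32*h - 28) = h^2 - 4*h + 4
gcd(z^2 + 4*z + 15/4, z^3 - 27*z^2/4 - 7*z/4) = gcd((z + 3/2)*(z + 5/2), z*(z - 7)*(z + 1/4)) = 1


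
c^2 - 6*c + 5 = (c - 5)*(c - 1)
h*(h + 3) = h^2 + 3*h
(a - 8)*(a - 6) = a^2 - 14*a + 48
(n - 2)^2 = n^2 - 4*n + 4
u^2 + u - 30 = (u - 5)*(u + 6)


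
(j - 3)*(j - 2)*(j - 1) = j^3 - 6*j^2 + 11*j - 6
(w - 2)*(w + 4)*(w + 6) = w^3 + 8*w^2 + 4*w - 48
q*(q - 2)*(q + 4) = q^3 + 2*q^2 - 8*q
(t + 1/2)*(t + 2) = t^2 + 5*t/2 + 1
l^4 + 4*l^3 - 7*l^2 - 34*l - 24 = (l - 3)*(l + 1)*(l + 2)*(l + 4)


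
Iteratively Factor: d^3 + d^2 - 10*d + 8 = (d + 4)*(d^2 - 3*d + 2) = (d - 2)*(d + 4)*(d - 1)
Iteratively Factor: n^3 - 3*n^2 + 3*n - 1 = (n - 1)*(n^2 - 2*n + 1) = (n - 1)^2*(n - 1)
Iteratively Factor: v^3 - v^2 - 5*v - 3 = (v + 1)*(v^2 - 2*v - 3) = (v + 1)^2*(v - 3)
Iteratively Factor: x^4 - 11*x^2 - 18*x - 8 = (x + 1)*(x^3 - x^2 - 10*x - 8) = (x + 1)^2*(x^2 - 2*x - 8) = (x + 1)^2*(x + 2)*(x - 4)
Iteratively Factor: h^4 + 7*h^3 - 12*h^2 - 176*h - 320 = (h + 4)*(h^3 + 3*h^2 - 24*h - 80) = (h + 4)^2*(h^2 - h - 20) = (h - 5)*(h + 4)^2*(h + 4)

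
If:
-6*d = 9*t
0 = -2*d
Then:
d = 0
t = 0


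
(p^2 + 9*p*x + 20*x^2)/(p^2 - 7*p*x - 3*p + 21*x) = (p^2 + 9*p*x + 20*x^2)/(p^2 - 7*p*x - 3*p + 21*x)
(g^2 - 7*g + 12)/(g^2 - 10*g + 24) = (g - 3)/(g - 6)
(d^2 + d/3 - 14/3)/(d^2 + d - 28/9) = 3*(d - 2)/(3*d - 4)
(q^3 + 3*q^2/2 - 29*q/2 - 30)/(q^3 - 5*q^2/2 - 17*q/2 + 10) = (q + 3)/(q - 1)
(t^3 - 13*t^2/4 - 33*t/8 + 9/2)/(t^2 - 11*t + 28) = (8*t^2 + 6*t - 9)/(8*(t - 7))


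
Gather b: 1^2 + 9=10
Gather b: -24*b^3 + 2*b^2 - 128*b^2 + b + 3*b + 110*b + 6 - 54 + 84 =-24*b^3 - 126*b^2 + 114*b + 36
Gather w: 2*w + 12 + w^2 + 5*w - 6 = w^2 + 7*w + 6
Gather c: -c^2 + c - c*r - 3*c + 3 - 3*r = -c^2 + c*(-r - 2) - 3*r + 3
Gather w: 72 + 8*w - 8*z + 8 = 8*w - 8*z + 80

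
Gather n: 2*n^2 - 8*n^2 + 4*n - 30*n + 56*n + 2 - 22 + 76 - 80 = -6*n^2 + 30*n - 24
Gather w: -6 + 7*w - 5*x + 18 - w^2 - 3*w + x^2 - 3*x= -w^2 + 4*w + x^2 - 8*x + 12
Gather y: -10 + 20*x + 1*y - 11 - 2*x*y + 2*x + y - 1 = 22*x + y*(2 - 2*x) - 22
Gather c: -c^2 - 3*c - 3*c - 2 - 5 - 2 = -c^2 - 6*c - 9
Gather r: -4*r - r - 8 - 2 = -5*r - 10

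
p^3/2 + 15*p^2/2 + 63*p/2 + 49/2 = (p/2 + 1/2)*(p + 7)^2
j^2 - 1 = (j - 1)*(j + 1)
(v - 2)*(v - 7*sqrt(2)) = v^2 - 7*sqrt(2)*v - 2*v + 14*sqrt(2)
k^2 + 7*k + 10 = (k + 2)*(k + 5)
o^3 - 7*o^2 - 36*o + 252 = (o - 7)*(o - 6)*(o + 6)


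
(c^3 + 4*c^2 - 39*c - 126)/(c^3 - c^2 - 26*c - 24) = (c^2 + 10*c + 21)/(c^2 + 5*c + 4)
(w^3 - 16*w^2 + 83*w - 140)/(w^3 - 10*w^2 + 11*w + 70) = (w - 4)/(w + 2)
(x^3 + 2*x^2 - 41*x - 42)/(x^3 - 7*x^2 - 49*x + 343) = (x^2 - 5*x - 6)/(x^2 - 14*x + 49)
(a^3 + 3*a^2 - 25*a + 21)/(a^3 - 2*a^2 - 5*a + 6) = (a + 7)/(a + 2)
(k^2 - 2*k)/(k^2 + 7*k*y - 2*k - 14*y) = k/(k + 7*y)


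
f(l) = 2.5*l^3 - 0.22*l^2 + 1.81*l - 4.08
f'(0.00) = 1.81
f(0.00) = -4.08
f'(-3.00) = 70.63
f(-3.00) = -78.99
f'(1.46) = 17.15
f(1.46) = 5.87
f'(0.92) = 7.75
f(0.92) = -0.65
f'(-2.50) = 49.78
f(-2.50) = -49.04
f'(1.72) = 23.24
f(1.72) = 11.10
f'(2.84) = 61.05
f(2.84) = 56.55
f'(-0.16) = 2.07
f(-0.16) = -4.39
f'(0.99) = 8.73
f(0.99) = -0.08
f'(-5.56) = 236.11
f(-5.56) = -450.64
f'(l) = 7.5*l^2 - 0.44*l + 1.81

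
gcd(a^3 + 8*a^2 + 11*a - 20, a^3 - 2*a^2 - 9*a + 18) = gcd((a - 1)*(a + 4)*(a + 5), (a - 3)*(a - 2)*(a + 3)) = 1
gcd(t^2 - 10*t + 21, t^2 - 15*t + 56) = t - 7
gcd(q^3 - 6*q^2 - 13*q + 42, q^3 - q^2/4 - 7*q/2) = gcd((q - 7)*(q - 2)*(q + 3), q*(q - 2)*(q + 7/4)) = q - 2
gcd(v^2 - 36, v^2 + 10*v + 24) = v + 6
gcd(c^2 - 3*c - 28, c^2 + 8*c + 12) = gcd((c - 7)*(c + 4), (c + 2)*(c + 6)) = 1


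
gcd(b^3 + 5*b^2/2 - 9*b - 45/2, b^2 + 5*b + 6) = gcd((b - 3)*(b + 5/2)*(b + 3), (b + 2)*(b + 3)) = b + 3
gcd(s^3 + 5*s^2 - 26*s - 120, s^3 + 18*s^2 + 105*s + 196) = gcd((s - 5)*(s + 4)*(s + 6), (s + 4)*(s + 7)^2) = s + 4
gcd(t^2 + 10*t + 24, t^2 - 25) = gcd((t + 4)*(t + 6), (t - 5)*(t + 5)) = 1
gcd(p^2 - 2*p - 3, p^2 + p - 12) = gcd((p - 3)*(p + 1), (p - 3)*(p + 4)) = p - 3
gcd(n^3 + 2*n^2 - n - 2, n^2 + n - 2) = n^2 + n - 2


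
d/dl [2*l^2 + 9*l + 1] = 4*l + 9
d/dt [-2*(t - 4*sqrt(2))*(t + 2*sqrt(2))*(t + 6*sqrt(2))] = -6*t^2 - 16*sqrt(2)*t + 80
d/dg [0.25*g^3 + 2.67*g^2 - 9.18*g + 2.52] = 0.75*g^2 + 5.34*g - 9.18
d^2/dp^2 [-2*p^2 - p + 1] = -4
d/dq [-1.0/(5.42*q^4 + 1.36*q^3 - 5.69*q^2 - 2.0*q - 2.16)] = (21.68*q^3 + 4.08*q^2 - 11.38*q - 2.0)/(-5.42*q^4 - 1.36*q^3 + 5.69*q^2 + 2.0*q + 2.16)^2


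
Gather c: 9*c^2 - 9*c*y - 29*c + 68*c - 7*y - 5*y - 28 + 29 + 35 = 9*c^2 + c*(39 - 9*y) - 12*y + 36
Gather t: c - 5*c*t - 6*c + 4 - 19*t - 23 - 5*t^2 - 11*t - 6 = -5*c - 5*t^2 + t*(-5*c - 30) - 25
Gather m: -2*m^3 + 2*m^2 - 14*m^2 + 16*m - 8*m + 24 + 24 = -2*m^3 - 12*m^2 + 8*m + 48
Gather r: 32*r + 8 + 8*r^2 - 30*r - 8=8*r^2 + 2*r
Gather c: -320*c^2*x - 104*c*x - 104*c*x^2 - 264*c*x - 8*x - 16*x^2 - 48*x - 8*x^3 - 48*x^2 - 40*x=-320*c^2*x + c*(-104*x^2 - 368*x) - 8*x^3 - 64*x^2 - 96*x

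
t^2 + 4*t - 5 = (t - 1)*(t + 5)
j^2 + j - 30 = (j - 5)*(j + 6)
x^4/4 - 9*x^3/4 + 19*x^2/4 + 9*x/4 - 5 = (x/4 + 1/4)*(x - 5)*(x - 4)*(x - 1)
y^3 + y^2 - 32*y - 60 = (y - 6)*(y + 2)*(y + 5)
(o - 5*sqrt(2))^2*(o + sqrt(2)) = o^3 - 9*sqrt(2)*o^2 + 30*o + 50*sqrt(2)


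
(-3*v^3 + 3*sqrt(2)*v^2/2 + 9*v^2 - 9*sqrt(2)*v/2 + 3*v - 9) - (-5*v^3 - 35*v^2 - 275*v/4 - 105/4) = 2*v^3 + 3*sqrt(2)*v^2/2 + 44*v^2 - 9*sqrt(2)*v/2 + 287*v/4 + 69/4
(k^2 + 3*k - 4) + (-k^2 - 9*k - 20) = -6*k - 24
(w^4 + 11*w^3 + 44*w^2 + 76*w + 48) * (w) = w^5 + 11*w^4 + 44*w^3 + 76*w^2 + 48*w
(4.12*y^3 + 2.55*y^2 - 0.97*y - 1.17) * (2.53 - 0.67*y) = -2.7604*y^4 + 8.7151*y^3 + 7.1014*y^2 - 1.6702*y - 2.9601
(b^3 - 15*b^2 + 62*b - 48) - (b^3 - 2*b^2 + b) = -13*b^2 + 61*b - 48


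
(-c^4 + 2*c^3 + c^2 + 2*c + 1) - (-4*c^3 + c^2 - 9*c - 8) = -c^4 + 6*c^3 + 11*c + 9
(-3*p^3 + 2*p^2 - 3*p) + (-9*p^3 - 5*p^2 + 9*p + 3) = -12*p^3 - 3*p^2 + 6*p + 3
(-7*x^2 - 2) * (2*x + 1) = -14*x^3 - 7*x^2 - 4*x - 2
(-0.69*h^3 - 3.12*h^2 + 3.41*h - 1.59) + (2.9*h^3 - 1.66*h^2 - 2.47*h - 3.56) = 2.21*h^3 - 4.78*h^2 + 0.94*h - 5.15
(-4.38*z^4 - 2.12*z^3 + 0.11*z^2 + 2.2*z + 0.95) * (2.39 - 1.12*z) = 4.9056*z^5 - 8.0938*z^4 - 5.19*z^3 - 2.2011*z^2 + 4.194*z + 2.2705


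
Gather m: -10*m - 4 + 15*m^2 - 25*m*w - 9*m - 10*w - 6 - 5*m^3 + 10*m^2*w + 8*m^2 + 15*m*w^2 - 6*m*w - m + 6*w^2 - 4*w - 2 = -5*m^3 + m^2*(10*w + 23) + m*(15*w^2 - 31*w - 20) + 6*w^2 - 14*w - 12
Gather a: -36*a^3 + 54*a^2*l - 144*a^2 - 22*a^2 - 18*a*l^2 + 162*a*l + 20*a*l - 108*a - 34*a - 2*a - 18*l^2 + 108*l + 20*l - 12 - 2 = -36*a^3 + a^2*(54*l - 166) + a*(-18*l^2 + 182*l - 144) - 18*l^2 + 128*l - 14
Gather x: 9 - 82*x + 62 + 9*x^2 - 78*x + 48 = 9*x^2 - 160*x + 119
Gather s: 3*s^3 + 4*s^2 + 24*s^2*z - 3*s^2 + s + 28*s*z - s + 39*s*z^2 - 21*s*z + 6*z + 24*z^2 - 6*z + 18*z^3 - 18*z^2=3*s^3 + s^2*(24*z + 1) + s*(39*z^2 + 7*z) + 18*z^3 + 6*z^2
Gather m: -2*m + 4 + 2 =6 - 2*m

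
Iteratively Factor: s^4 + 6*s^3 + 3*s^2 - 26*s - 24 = (s + 4)*(s^3 + 2*s^2 - 5*s - 6) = (s - 2)*(s + 4)*(s^2 + 4*s + 3) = (s - 2)*(s + 1)*(s + 4)*(s + 3)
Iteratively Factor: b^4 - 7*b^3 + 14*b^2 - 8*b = (b)*(b^3 - 7*b^2 + 14*b - 8) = b*(b - 1)*(b^2 - 6*b + 8) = b*(b - 2)*(b - 1)*(b - 4)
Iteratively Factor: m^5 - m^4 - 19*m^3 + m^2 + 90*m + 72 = (m + 3)*(m^4 - 4*m^3 - 7*m^2 + 22*m + 24) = (m - 3)*(m + 3)*(m^3 - m^2 - 10*m - 8) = (m - 3)*(m + 2)*(m + 3)*(m^2 - 3*m - 4) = (m - 4)*(m - 3)*(m + 2)*(m + 3)*(m + 1)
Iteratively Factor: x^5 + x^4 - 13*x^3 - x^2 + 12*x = (x - 3)*(x^4 + 4*x^3 - x^2 - 4*x) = x*(x - 3)*(x^3 + 4*x^2 - x - 4) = x*(x - 3)*(x + 1)*(x^2 + 3*x - 4) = x*(x - 3)*(x - 1)*(x + 1)*(x + 4)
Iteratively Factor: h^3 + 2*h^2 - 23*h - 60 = (h + 4)*(h^2 - 2*h - 15) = (h - 5)*(h + 4)*(h + 3)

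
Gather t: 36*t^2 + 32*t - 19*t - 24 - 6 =36*t^2 + 13*t - 30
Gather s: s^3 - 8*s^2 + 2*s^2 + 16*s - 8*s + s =s^3 - 6*s^2 + 9*s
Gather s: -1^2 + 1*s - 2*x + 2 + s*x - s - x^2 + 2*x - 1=s*x - x^2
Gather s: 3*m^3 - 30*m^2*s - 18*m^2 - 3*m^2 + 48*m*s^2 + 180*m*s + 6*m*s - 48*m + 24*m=3*m^3 - 21*m^2 + 48*m*s^2 - 24*m + s*(-30*m^2 + 186*m)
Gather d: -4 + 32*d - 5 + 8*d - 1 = 40*d - 10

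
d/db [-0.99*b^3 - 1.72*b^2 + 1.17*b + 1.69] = -2.97*b^2 - 3.44*b + 1.17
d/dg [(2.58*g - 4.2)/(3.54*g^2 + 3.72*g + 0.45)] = (-9.1332*g^2 + 29.736*g + 16.785)/(12.5316*g^4 + 26.3376*g^3 + 17.0244*g^2 + 3.348*g + 0.2025)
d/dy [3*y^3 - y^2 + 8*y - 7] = 9*y^2 - 2*y + 8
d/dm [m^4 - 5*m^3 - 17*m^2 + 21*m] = 4*m^3 - 15*m^2 - 34*m + 21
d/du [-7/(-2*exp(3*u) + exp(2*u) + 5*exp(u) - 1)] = (-42*exp(2*u) + 14*exp(u) + 35)*exp(u)/(2*exp(3*u) - exp(2*u) - 5*exp(u) + 1)^2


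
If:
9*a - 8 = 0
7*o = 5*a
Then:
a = 8/9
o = 40/63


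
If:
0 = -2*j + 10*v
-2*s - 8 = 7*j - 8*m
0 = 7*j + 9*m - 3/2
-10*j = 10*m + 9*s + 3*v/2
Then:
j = -1275/2564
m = 1419/2564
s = -235/5128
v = -255/2564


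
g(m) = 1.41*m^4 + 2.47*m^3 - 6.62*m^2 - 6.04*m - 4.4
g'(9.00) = 4586.57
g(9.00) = 10456.66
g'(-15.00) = -17175.19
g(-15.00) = 61641.70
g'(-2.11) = 1.90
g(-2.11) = -16.38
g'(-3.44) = -102.40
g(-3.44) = 34.94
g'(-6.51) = -1161.86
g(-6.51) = 1605.37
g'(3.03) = 178.77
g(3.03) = 104.08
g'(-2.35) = -7.20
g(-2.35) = -15.82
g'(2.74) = 129.33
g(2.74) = 59.63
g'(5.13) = 882.48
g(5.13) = 1100.40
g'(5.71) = 1209.95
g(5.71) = 1703.98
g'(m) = 5.64*m^3 + 7.41*m^2 - 13.24*m - 6.04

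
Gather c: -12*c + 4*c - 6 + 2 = -8*c - 4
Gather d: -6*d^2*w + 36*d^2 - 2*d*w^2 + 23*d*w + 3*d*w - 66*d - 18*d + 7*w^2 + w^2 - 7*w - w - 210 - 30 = d^2*(36 - 6*w) + d*(-2*w^2 + 26*w - 84) + 8*w^2 - 8*w - 240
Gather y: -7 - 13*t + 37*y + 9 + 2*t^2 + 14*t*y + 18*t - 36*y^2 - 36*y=2*t^2 + 5*t - 36*y^2 + y*(14*t + 1) + 2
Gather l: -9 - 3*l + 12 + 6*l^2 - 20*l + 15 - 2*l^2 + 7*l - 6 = 4*l^2 - 16*l + 12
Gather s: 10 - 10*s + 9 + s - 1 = 18 - 9*s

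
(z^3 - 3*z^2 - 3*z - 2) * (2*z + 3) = 2*z^4 - 3*z^3 - 15*z^2 - 13*z - 6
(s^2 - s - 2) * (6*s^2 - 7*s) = 6*s^4 - 13*s^3 - 5*s^2 + 14*s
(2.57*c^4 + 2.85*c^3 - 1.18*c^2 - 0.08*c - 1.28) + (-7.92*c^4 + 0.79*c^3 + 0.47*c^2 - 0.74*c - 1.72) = -5.35*c^4 + 3.64*c^3 - 0.71*c^2 - 0.82*c - 3.0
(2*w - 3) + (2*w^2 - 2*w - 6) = 2*w^2 - 9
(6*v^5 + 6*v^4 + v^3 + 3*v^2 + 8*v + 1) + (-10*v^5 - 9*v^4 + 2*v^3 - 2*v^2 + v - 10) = -4*v^5 - 3*v^4 + 3*v^3 + v^2 + 9*v - 9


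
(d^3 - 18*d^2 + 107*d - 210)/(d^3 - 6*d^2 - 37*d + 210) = (d - 6)/(d + 6)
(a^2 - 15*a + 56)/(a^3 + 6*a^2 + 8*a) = (a^2 - 15*a + 56)/(a*(a^2 + 6*a + 8))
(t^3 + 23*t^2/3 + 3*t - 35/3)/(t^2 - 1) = (3*t^2 + 26*t + 35)/(3*(t + 1))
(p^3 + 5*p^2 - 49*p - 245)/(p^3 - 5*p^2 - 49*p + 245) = (p + 5)/(p - 5)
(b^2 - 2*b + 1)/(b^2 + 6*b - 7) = (b - 1)/(b + 7)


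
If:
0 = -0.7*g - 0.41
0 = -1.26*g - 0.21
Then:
No Solution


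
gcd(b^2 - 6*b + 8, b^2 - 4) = b - 2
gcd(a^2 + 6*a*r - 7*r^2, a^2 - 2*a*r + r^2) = -a + r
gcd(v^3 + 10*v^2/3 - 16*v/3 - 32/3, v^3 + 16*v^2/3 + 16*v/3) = v^2 + 16*v/3 + 16/3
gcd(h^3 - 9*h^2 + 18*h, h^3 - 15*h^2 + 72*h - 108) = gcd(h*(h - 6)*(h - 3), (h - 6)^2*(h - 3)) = h^2 - 9*h + 18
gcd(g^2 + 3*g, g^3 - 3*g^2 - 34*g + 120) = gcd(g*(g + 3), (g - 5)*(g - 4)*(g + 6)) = 1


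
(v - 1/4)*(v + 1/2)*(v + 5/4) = v^3 + 3*v^2/2 + 3*v/16 - 5/32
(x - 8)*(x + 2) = x^2 - 6*x - 16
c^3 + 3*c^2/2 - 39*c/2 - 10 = (c - 4)*(c + 1/2)*(c + 5)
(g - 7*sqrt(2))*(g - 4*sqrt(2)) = g^2 - 11*sqrt(2)*g + 56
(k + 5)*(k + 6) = k^2 + 11*k + 30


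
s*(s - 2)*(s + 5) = s^3 + 3*s^2 - 10*s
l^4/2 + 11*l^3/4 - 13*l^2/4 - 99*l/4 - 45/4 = (l/2 + 1/4)*(l - 3)*(l + 3)*(l + 5)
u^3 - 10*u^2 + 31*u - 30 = (u - 5)*(u - 3)*(u - 2)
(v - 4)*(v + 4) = v^2 - 16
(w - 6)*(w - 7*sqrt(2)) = w^2 - 7*sqrt(2)*w - 6*w + 42*sqrt(2)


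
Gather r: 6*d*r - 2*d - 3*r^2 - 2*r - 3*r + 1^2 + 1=-2*d - 3*r^2 + r*(6*d - 5) + 2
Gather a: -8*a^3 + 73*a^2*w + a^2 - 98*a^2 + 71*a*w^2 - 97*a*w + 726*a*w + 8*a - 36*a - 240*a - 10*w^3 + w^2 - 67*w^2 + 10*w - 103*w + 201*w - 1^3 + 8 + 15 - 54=-8*a^3 + a^2*(73*w - 97) + a*(71*w^2 + 629*w - 268) - 10*w^3 - 66*w^2 + 108*w - 32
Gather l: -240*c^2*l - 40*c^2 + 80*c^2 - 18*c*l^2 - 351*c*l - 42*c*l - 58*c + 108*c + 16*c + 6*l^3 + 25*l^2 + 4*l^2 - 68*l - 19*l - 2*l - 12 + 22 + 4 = 40*c^2 + 66*c + 6*l^3 + l^2*(29 - 18*c) + l*(-240*c^2 - 393*c - 89) + 14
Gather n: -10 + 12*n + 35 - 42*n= 25 - 30*n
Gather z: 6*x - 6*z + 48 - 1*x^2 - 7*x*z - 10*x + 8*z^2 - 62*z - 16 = -x^2 - 4*x + 8*z^2 + z*(-7*x - 68) + 32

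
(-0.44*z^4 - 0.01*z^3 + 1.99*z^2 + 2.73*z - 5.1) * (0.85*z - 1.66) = -0.374*z^5 + 0.7219*z^4 + 1.7081*z^3 - 0.9829*z^2 - 8.8668*z + 8.466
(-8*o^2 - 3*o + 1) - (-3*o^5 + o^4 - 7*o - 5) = 3*o^5 - o^4 - 8*o^2 + 4*o + 6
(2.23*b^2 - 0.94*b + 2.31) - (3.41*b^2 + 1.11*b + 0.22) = -1.18*b^2 - 2.05*b + 2.09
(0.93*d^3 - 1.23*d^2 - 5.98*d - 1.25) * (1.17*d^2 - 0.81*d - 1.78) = 1.0881*d^5 - 2.1924*d^4 - 7.6557*d^3 + 5.5707*d^2 + 11.6569*d + 2.225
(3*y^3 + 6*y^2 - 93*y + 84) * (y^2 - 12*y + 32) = 3*y^5 - 30*y^4 - 69*y^3 + 1392*y^2 - 3984*y + 2688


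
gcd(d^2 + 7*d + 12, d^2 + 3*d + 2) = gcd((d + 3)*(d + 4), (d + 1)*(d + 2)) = 1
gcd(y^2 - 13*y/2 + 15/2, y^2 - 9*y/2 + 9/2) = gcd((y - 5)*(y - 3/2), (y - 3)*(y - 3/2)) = y - 3/2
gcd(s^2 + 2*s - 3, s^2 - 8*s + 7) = s - 1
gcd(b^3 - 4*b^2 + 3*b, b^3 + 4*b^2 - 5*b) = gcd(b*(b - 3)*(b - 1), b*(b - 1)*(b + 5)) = b^2 - b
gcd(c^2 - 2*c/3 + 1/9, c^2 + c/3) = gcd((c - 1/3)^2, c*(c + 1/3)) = 1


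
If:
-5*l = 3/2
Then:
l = -3/10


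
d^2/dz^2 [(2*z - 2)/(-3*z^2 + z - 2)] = 4*(-(z - 1)*(6*z - 1)^2 + (9*z - 4)*(3*z^2 - z + 2))/(3*z^2 - z + 2)^3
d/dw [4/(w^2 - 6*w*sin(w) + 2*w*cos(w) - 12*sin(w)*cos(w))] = 8*(w*sin(w) + 3*w*cos(w) - w + 3*sin(w) - cos(w) + 6*cos(2*w))/((w - 6*sin(w))^2*(w + 2*cos(w))^2)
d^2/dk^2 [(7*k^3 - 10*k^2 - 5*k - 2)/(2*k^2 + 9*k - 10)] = 2*(867*k^3 - 2514*k^2 + 1692*k - 1652)/(8*k^6 + 108*k^5 + 366*k^4 - 351*k^3 - 1830*k^2 + 2700*k - 1000)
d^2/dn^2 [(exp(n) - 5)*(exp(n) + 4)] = (4*exp(n) - 1)*exp(n)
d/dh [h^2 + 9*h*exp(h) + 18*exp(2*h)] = 9*h*exp(h) + 2*h + 36*exp(2*h) + 9*exp(h)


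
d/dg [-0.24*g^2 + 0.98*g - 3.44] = 0.98 - 0.48*g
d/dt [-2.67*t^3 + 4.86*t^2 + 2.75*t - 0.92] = -8.01*t^2 + 9.72*t + 2.75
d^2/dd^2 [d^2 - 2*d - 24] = 2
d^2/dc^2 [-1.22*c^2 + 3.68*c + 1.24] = -2.44000000000000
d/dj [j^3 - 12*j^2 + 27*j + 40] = 3*j^2 - 24*j + 27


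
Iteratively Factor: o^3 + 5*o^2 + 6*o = (o + 2)*(o^2 + 3*o) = (o + 2)*(o + 3)*(o)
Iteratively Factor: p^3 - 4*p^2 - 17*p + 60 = (p - 3)*(p^2 - p - 20) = (p - 5)*(p - 3)*(p + 4)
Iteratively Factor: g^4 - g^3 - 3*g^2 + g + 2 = (g - 1)*(g^3 - 3*g - 2) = (g - 1)*(g + 1)*(g^2 - g - 2) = (g - 2)*(g - 1)*(g + 1)*(g + 1)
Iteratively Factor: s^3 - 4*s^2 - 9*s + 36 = (s - 4)*(s^2 - 9) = (s - 4)*(s - 3)*(s + 3)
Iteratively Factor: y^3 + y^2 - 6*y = (y - 2)*(y^2 + 3*y) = y*(y - 2)*(y + 3)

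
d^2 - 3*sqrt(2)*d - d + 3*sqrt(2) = (d - 1)*(d - 3*sqrt(2))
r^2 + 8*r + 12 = (r + 2)*(r + 6)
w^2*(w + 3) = w^3 + 3*w^2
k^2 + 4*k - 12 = (k - 2)*(k + 6)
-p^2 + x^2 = (-p + x)*(p + x)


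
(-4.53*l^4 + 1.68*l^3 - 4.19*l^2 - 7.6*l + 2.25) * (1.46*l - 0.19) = -6.6138*l^5 + 3.3135*l^4 - 6.4366*l^3 - 10.2999*l^2 + 4.729*l - 0.4275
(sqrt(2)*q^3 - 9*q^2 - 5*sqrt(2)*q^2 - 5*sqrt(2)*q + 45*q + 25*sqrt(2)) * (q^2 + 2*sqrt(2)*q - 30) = sqrt(2)*q^5 - 5*sqrt(2)*q^4 - 5*q^4 - 53*sqrt(2)*q^3 + 25*q^3 + 250*q^2 + 265*sqrt(2)*q^2 - 1250*q + 150*sqrt(2)*q - 750*sqrt(2)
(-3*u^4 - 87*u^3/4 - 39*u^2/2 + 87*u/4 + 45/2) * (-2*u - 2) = 6*u^5 + 99*u^4/2 + 165*u^3/2 - 9*u^2/2 - 177*u/2 - 45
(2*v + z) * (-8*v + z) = -16*v^2 - 6*v*z + z^2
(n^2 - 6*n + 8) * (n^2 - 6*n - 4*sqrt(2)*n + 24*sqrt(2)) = n^4 - 12*n^3 - 4*sqrt(2)*n^3 + 44*n^2 + 48*sqrt(2)*n^2 - 176*sqrt(2)*n - 48*n + 192*sqrt(2)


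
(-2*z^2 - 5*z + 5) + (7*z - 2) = -2*z^2 + 2*z + 3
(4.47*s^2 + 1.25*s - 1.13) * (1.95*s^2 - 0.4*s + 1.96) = 8.7165*s^4 + 0.6495*s^3 + 6.0577*s^2 + 2.902*s - 2.2148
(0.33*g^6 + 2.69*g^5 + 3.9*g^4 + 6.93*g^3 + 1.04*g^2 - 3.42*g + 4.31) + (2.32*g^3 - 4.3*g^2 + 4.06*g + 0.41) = 0.33*g^6 + 2.69*g^5 + 3.9*g^4 + 9.25*g^3 - 3.26*g^2 + 0.64*g + 4.72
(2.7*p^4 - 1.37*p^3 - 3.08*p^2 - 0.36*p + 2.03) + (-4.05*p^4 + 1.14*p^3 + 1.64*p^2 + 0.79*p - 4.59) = -1.35*p^4 - 0.23*p^3 - 1.44*p^2 + 0.43*p - 2.56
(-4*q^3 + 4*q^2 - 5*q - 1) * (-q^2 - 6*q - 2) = 4*q^5 + 20*q^4 - 11*q^3 + 23*q^2 + 16*q + 2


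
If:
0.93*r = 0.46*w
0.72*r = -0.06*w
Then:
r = 0.00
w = 0.00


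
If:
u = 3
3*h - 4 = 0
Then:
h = 4/3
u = 3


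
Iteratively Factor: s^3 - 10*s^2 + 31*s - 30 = (s - 5)*(s^2 - 5*s + 6) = (s - 5)*(s - 3)*(s - 2)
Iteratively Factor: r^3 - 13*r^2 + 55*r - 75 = (r - 5)*(r^2 - 8*r + 15) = (r - 5)^2*(r - 3)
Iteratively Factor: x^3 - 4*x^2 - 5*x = (x + 1)*(x^2 - 5*x) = x*(x + 1)*(x - 5)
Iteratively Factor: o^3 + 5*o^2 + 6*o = (o + 2)*(o^2 + 3*o) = o*(o + 2)*(o + 3)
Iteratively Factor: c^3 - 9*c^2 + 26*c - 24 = (c - 4)*(c^2 - 5*c + 6) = (c - 4)*(c - 3)*(c - 2)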